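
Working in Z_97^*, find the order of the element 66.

The order of 66 must divide φ(97) = 97 − 1 = 96 = 2^5 · 3.
Divisors of 96: 1, 2, 3, 4, 6, 8, 12, 16, 24, 32, 48, 96.
Evaluate successive powers at the divisors of 96:
66^1 ≡ 66
66^2 ≡ 88
66^3 ≡ 85
66^4 ≡ 81
66^6 ≡ 47
66^8 ≡ 62
66^12 ≡ 75
66^16 ≡ 61
66^24 ≡ 96
66^32 ≡ 35
66^48 ≡ 1
So ord_97(66) = 48.

48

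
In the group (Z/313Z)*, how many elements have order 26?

φ(313) = 313 − 1 = 312 = 2^3 · 3 · 13.
(Z/313Z)^× is cyclic (|G| = 312); a cyclic group of order m has exactly φ(d) elements of each order d | m, and none otherwise.
26 = 2 · 13 divides 312, and φ(26) = 12.

12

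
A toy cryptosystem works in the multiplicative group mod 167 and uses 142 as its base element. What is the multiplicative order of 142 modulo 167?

166

Since 142 ∈ (Z/167Z)^×, its order divides φ(167) = 167 − 1 = 166 = 2 · 83.
Divisors of 166: 1, 2, 83, 166.
Test each divisor d:
142^1 ≡ 142
142^2 ≡ 124
142^83 ≡ 166
142^166 ≡ 1
So ord_167(142) = 166.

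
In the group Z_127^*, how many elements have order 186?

0

φ(127) = 127 − 1 = 126 = 2 · 3^2 · 7.
In a cyclic group of order 126, there are φ(d) elements of order d for each divisor d of 126, and zero for non-divisors.
186 does not divide 126, so no element of (Z/127Z)^× has order 186.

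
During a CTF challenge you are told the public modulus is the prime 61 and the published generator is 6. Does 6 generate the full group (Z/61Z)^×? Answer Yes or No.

Yes

φ(61) = 61 − 1 = 60 = 2^2 · 3 · 5.
It suffices to check that the order of 6 is not a proper divisor of 60: compute 6^(60/q) for q ∈ {2, 3, 5}.
6^30 ≡ 60 (mod 61)  [q = 2: ≢ 1 ✓]
6^20 ≡ 47 (mod 61)  [q = 3: ≢ 1 ✓]
6^12 ≡ 20 (mod 61)  [q = 5: ≢ 1 ✓]
Every test exponent gives a nontrivial residue, hence 6 generates the full group.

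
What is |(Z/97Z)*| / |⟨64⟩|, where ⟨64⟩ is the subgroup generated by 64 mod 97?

By Lagrange's theorem, ord_97(64) divides φ(97) = 97 − 1 = 96 = 2^5 · 3.
Divisors of 96: 1, 2, 3, 4, 6, 8, 12, 16, 24, 32, 48, 96.
Test each divisor d:
64^1 ≡ 64 (mod 97)
64^2 ≡ 22 (mod 97)
64^3 ≡ 50 (mod 97)
64^4 ≡ 96 (mod 97)
64^6 ≡ 75 (mod 97)
64^8 ≡ 1 (mod 97) ✓
So ord_97(64) = 8, hence |⟨64⟩| = 8.
Index = |(Z/97Z)^×| / |⟨64⟩| = 96 / 8 = 12.

12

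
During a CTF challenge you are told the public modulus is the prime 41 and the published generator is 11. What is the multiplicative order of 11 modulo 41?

ord(11) | φ(41) = 41 − 1 = 40 = 2^3 · 5.
Divisors of 40: 1, 2, 4, 5, 8, 10, 20, 40.
Check 11^d mod 41 for each divisor in increasing order:
11^1 ≡ 11 (mod 41)
11^2 ≡ 39 (mod 41)
11^4 ≡ 4 (mod 41)
11^5 ≡ 3 (mod 41)
11^8 ≡ 16 (mod 41)
11^10 ≡ 9 (mod 41)
11^20 ≡ 40 (mod 41)
11^40 ≡ 1 (mod 41) ✓
Therefore the multiplicative order of 11 modulo 41 is 40.

40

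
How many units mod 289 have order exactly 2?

φ(289) = φ(17^2) = 17·(17−1) = 272 = 2^4 · 17.
(Z/289Z)^× is cyclic (|G| = 272); a cyclic group of order m has exactly φ(d) elements of each order d | m, and none otherwise.
2 | 272, and φ(2) = 2 − 1 = 1.

1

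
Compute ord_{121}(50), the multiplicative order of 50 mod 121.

110

The order of 50 must divide φ(121) = φ(11^2) = 11·(11−1) = 110 = 2 · 5 · 11.
Divisors of 110: 1, 2, 5, 10, 11, 22, 55, 110.
Compute 50^d (mod 121) for the divisors d until we hit 1:
50^1 ≡ 50
50^2 ≡ 80
50^5 ≡ 76
50^10 ≡ 89
50^11 ≡ 94
50^22 ≡ 3
50^55 ≡ 120
50^110 ≡ 1
Therefore the multiplicative order of 50 modulo 121 is 110.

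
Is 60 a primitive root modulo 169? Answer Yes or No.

No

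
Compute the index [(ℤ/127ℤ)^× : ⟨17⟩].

2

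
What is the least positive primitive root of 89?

φ(89) = 89 − 1 = 88 = 2^3 · 11.
Test candidates g = 2, 3, … against the prime factors q ∈ {2, 11} of φ(89): g is a generator iff g^(88/q) ≢ 1 for every such q.
g = 2: 2^44 ≡ 1 — hits 1, so not a primitive root.
g = 3: 3^44 ≡ 88; 3^8 ≡ 64 — none is 1, so 3 is a primitive root.
Hence the least primitive root of 89 is 3.

3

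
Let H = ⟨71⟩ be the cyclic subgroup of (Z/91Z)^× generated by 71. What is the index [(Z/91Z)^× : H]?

6

Since 71 ∈ (Z/91Z)^×, its order divides φ(91) = φ(7·13) = (7−1)·(13−1) = 6·12 = 72 = 2^3 · 3^2.
Divisors of 72: 1, 2, 3, 4, 6, 8, 9, 12, 18, 24, 36, 72.
Compute 71^d (mod 91) for the divisors d until we hit 1:
71^1 ≡ 71 (mod 91)
71^2 ≡ 36 (mod 91)
71^3 ≡ 8 (mod 91)
71^4 ≡ 22 (mod 91)
71^6 ≡ 64 (mod 91)
71^8 ≡ 29 (mod 91)
71^9 ≡ 57 (mod 91)
71^12 ≡ 1 (mod 91) ✓
Thus |⟨71⟩| = ord(71) = 12.
The index is φ(91) / ord(71) = 72 / 12 = 6.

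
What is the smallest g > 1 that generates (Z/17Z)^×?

φ(17) = 17 − 1 = 16 = 2^4.
g is a primitive root iff g^(16/q) ≢ 1 (mod 17) for each prime q ∈ {2}.
g = 2: 2^8 ≡ 1 — hits 1, so not a primitive root.
g = 3: 3^8 ≡ 16 — none is 1, so 3 is a primitive root.
So 3 is the smallest generator of (Z/17Z)^×.

3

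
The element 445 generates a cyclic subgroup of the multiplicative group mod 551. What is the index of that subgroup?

6

Since 445 ∈ (Z/551Z)^×, its order divides φ(551) = φ(19·29) = (19−1)·(29−1) = 18·28 = 504 = 2^3 · 3^2 · 7.
Divisors of 504: 1, 2, 3, 4, 6, 7, 8, 9, 12, 14, 18, 21, 24, 28, 36, 42, 56, 63, 72, 84, 126, 168, 252, 504.
Check 445^d mod 551 for each divisor in increasing order:
445^1 ≡ 445 (mod 551)
445^2 ≡ 216 (mod 551)
445^3 ≡ 246 (mod 551)
445^4 ≡ 372 (mod 551)
445^6 ≡ 457 (mod 551)
445^7 ≡ 46 (mod 551)
445^8 ≡ 83 (mod 551)
445^9 ≡ 18 (mod 551)
445^12 ≡ 20 (mod 551)
445^14 ≡ 463 (mod 551)
445^18 ≡ 324 (mod 551)
445^21 ≡ 360 (mod 551)
445^24 ≡ 400 (mod 551)
445^28 ≡ 30 (mod 551)
445^36 ≡ 286 (mod 551)
445^42 ≡ 115 (mod 551)
445^56 ≡ 349 (mod 551)
445^63 ≡ 75 (mod 551)
445^72 ≡ 248 (mod 551)
445^84 ≡ 1 (mod 551) ✓
So ord_551(445) = 84, hence |⟨445⟩| = 84.
[(Z/551Z)^× : ⟨445⟩] = 504/84 = 6.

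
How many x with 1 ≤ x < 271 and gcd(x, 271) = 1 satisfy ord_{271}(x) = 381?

0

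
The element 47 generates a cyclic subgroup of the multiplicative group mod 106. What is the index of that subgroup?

By Lagrange's theorem, ord_106(47) divides φ(106) = φ(2)·φ(53) = 1·52 = 52 = 2^2 · 13.
Divisors of 52: 1, 2, 4, 13, 26, 52.
Compute 47^d (mod 106) for the divisors d until we hit 1:
47^1 ≡ 47 (mod 106)
47^2 ≡ 89 (mod 106)
47^4 ≡ 77 (mod 106)
47^13 ≡ 1 (mod 106) ✓
Thus |⟨47⟩| = ord(47) = 13.
Index = |(Z/106Z)^×| / |⟨47⟩| = 52 / 13 = 4.

4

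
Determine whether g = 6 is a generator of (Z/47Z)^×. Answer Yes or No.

φ(47) = 47 − 1 = 46 = 2 · 23.
Test 6^(46/q) mod 47 for each prime factor q of 46:
6^23 ≡ 1 (mod 47)  [q = 2: ≡ 1 ✗]
6^2 ≡ 36 (mod 47)  [q = 23: ≢ 1 ✓]
Since 6^23 ≡ 1, the order of 6 divides 23 < 46, so 6 is not a primitive root.

No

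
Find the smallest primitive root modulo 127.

φ(127) = 127 − 1 = 126 = 2 · 3^2 · 7.
g is a primitive root iff g^(126/q) ≢ 1 (mod 127) for each prime q ∈ {2, 3, 7}.
g = 2: 2^63 ≡ 1 — hits 1, so not a primitive root.
g = 3: 3^63 ≡ 126; 3^42 ≡ 107; 3^18 ≡ 4 — none is 1, so 3 is a primitive root.
Hence the least primitive root of 127 is 3.

3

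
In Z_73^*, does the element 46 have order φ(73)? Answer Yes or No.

No

φ(73) = 73 − 1 = 72 = 2^3 · 3^2.
Test 46^(72/q) mod 73 for each prime factor q of 72:
46^36 ≡ 1 (mod 73)  [q = 2: ≡ 1 ✗]
46^24 ≡ 1 (mod 73)  [q = 3: ≡ 1 ✗]
46^36 ≡ 1 shows ord(46) | 36, strictly less than φ(73); not a primitive root.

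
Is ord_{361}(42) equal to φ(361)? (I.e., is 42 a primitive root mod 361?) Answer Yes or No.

No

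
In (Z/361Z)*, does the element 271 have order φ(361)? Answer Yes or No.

φ(361) = φ(19^2) = 19·(19−1) = 342 = 2 · 3^2 · 19.
It suffices to check that the order of 271 is not a proper divisor of 342: compute 271^(342/q) for q ∈ {2, 3, 19}.
271^171 ≡ 1 (mod 361)  [q = 2: ≡ 1 ✗]
271^114 ≡ 292 (mod 361)  [q = 3: ≢ 1 ✓]
271^18 ≡ 248 (mod 361)  [q = 19: ≢ 1 ✓]
Since 271^171 ≡ 1, the order of 271 divides 171 < 342, so 271 is not a primitive root.

No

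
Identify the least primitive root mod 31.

3

φ(31) = 31 − 1 = 30 = 2 · 3 · 5.
g is a primitive root iff g^(30/q) ≢ 1 (mod 31) for each prime q ∈ {2, 3, 5}.
g = 2: 2^15 ≡ 1 — hits 1, so not a primitive root.
g = 3: 3^15 ≡ 30; 3^10 ≡ 25; 3^6 ≡ 16 — none is 1, so 3 is a primitive root.
Hence the least primitive root of 31 is 3.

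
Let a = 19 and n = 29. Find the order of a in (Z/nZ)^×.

28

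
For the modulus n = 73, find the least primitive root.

φ(73) = 73 − 1 = 72 = 2^3 · 3^2.
g is a primitive root iff g^(72/q) ≢ 1 (mod 73) for each prime q ∈ {2, 3}.
g = 2: 2^36 ≡ 1 — hits 1, so not a primitive root.
g = 3: 3^36 ≡ 1 — hits 1, so not a primitive root.
g = 4: 4^36 ≡ 1 — hits 1, so not a primitive root.
g = 5: 5^36 ≡ 72; 5^24 ≡ 8 — none is 1, so 5 is a primitive root.
Hence the least primitive root of 73 is 5.

5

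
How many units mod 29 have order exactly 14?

6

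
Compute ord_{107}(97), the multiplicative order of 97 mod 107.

By Lagrange's theorem, ord_107(97) divides φ(107) = 107 − 1 = 106 = 2 · 53.
Divisors of 106: 1, 2, 53, 106.
Evaluate successive powers at the divisors of 106:
97^1 ≡ 97 (mod 107)
97^2 ≡ 100 (mod 107)
97^53 ≡ 106 (mod 107)
97^106 ≡ 1 (mod 107) ✓
The smallest such exponent is 106, so the order of 97 is 106.

106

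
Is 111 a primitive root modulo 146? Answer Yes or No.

φ(146) = φ(2)·φ(73) = 1·72 = 72 = 2^3 · 3^2.
It suffices to check that the order of 111 is not a proper divisor of 72: compute 111^(72/q) for q ∈ {2, 3}.
111^36 ≡ 1 (mod 146)  [q = 2: ≡ 1 ✗]
111^24 ≡ 81 (mod 146)  [q = 3: ≢ 1 ✓]
Since 111^36 ≡ 1, the order of 111 divides 36 < 72, so 111 is not a primitive root.

No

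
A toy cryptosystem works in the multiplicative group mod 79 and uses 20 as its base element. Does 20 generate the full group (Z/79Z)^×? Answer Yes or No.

φ(79) = 79 − 1 = 78 = 2 · 3 · 13.
Test 20^(78/q) mod 79 for each prime factor q of 78:
20^39 ≡ 1 (mod 79)  [q = 2: ≡ 1 ✗]
20^26 ≡ 23 (mod 79)  [q = 3: ≢ 1 ✓]
20^6 ≡ 46 (mod 79)  [q = 13: ≢ 1 ✓]
The check at q = 2 fails, so 20 generates a proper subgroup.

No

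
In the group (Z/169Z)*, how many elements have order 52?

φ(169) = φ(13^2) = 13·(13−1) = 156 = 2^2 · 3 · 13.
(Z/169Z)^× is cyclic (|G| = 156); a cyclic group of order m has exactly φ(d) elements of each order d | m, and none otherwise.
52 = 2^2 · 13 divides 156, and φ(52) = 24.

24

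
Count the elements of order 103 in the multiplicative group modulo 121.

φ(121) = φ(11^2) = 11·(11−1) = 110 = 2 · 5 · 11.
In a cyclic group of order 110, there are φ(d) elements of order d for each divisor d of 110, and zero for non-divisors.
Here 110 is not a multiple of 103, so there are no elements of order 103.

0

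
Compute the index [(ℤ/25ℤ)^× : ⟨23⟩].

ord(23) | φ(25) = φ(5^2) = 5·(5−1) = 20 = 2^2 · 5.
Divisors of 20: 1, 2, 4, 5, 10, 20.
Check 23^d mod 25 for each divisor in increasing order:
23^1 ≡ 23 (mod 25)
23^2 ≡ 4 (mod 25)
23^4 ≡ 16 (mod 25)
23^5 ≡ 18 (mod 25)
23^10 ≡ 24 (mod 25)
23^20 ≡ 1 (mod 25) ✓
So ord_25(23) = 20, hence |⟨23⟩| = 20.
[(Z/25Z)^× : ⟨23⟩] = 20/20 = 1.

1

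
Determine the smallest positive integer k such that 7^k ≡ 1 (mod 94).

23

Since 7 ∈ (Z/94Z)^×, its order divides φ(94) = φ(2)·φ(47) = 1·46 = 46 = 2 · 23.
Divisors of 46: 1, 2, 23, 46.
Test each divisor d:
7^1 ≡ 7
7^2 ≡ 49
7^23 ≡ 1
Therefore the multiplicative order of 7 modulo 94 is 23.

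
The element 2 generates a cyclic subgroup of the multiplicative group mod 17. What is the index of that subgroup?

2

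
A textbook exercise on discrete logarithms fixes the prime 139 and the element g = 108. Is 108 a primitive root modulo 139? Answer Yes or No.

φ(139) = 139 − 1 = 138 = 2 · 3 · 23.
An element g generates (Z/139Z)^× iff g^(138/q) ≢ 1 (mod 139) for each prime q ∈ {2, 3, 23}.
108^69 ≡ 138 (mod 139)  [q = 2: ≢ 1 ✓]
108^46 ≡ 42 (mod 139)  [q = 3: ≢ 1 ✓]
108^6 ≡ 79 (mod 139)  [q = 23: ≢ 1 ✓]
All checks pass, so 108 has order 138 and is a primitive root modulo 139.

Yes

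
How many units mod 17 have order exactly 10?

φ(17) = 17 − 1 = 16 = 2^4.
In a cyclic group of order 16, there are φ(d) elements of order d for each divisor d of 16, and zero for non-divisors.
Here 16 is not a multiple of 10, so there are no elements of order 10.

0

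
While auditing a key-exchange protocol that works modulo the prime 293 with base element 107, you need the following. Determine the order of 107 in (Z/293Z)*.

ord(107) | φ(293) = 293 − 1 = 292 = 2^2 · 73.
Divisors of 292: 1, 2, 4, 73, 146, 292.
Compute 107^d (mod 293) for the divisors d until we hit 1:
107^1 ≡ 107 (mod 293)
107^2 ≡ 22 (mod 293)
107^4 ≡ 191 (mod 293)
107^73 ≡ 292 (mod 293)
107^146 ≡ 1 (mod 293) ✓
The smallest such exponent is 146, so the order of 107 is 146.

146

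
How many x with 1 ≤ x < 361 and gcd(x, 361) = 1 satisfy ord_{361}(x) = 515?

0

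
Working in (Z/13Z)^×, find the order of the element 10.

6

By Lagrange's theorem, ord_13(10) divides φ(13) = 13 − 1 = 12 = 2^2 · 3.
Divisors of 12: 1, 2, 3, 4, 6, 12.
Evaluate successive powers at the divisors of 12:
10^1 ≡ 10 (mod 13)
10^2 ≡ 9 (mod 13)
10^3 ≡ 12 (mod 13)
10^4 ≡ 3 (mod 13)
10^6 ≡ 1 (mod 13) ✓
So ord_13(10) = 6.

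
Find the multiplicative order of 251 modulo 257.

256

Since 251 ∈ (Z/257Z)^×, its order divides φ(257) = 257 − 1 = 256 = 2^8.
Divisors of 256: 1, 2, 4, 8, 16, 32, 64, 128, 256.
Test each divisor d:
251^1 ≡ 251 (mod 257)
251^2 ≡ 36 (mod 257)
251^4 ≡ 11 (mod 257)
251^8 ≡ 121 (mod 257)
251^16 ≡ 249 (mod 257)
251^32 ≡ 64 (mod 257)
251^64 ≡ 241 (mod 257)
251^128 ≡ 256 (mod 257)
251^256 ≡ 1 (mod 257) ✓
Hence ord(251) = 256.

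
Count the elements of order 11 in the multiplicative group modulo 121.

10

φ(121) = φ(11^2) = 11·(11−1) = 110 = 2 · 5 · 11.
Since (Z/121Z)^× is cyclic of order 110, the number of elements of order d is φ(d) when d | 110 and 0 otherwise.
11 | 110, and φ(11) = 11 − 1 = 10.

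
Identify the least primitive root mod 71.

φ(71) = 71 − 1 = 70 = 2 · 5 · 7.
g is a primitive root iff g^(70/q) ≢ 1 (mod 71) for each prime q ∈ {2, 5, 7}.
g = 2: 2^35 ≡ 1 — hits 1, so not a primitive root.
g = 3: 3^35 ≡ 1 — hits 1, so not a primitive root.
g = 4: 4^35 ≡ 1 — hits 1, so not a primitive root.
g = 5: 5^35 ≡ 1 — hits 1, so not a primitive root.
g = 6: 6^35 ≡ 1 — hits 1, so not a primitive root.
g = 7: 7^35 ≡ 70; 7^14 ≡ 54; 7^10 ≡ 45 — none is 1, so 7 is a primitive root.
The smallest primitive root modulo 71 is 7.

7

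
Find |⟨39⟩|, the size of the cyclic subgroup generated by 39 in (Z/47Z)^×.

46

The order of 39 must divide φ(47) = 47 − 1 = 46 = 2 · 23.
Divisors of 46: 1, 2, 23, 46.
Evaluate successive powers at the divisors of 46:
39^1 ≡ 39 (mod 47)
39^2 ≡ 17 (mod 47)
39^23 ≡ 46 (mod 47)
39^46 ≡ 1 (mod 47) ✓
Therefore the multiplicative order of 39 modulo 47 is 46.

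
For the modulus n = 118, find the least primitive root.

φ(118) = φ(2)·φ(59) = 1·58 = 58 = 2 · 29.
Test candidates g = 2, 3, … against the prime factors q ∈ {2, 29} of φ(118): g is a generator iff g^(58/q) ≢ 1 for every such q.
g = 2: gcd(2, 118) = 2 > 1, not a unit — skip.
g = 3: 3^29 ≡ 1 — hits 1, so not a primitive root.
g = 4: gcd(4, 118) = 2 > 1, not a unit — skip.
g = 5: 5^29 ≡ 1 — hits 1, so not a primitive root.
g = 6: gcd(6, 118) = 2 > 1, not a unit — skip.
g = 7: 7^29 ≡ 1 — hits 1, so not a primitive root.
g = 8: gcd(8, 118) = 2 > 1, not a unit — skip.
g = 9: 9^29 ≡ 1 — hits 1, so not a primitive root.
g = 10: gcd(10, 118) = 2 > 1, not a unit — skip.
g = 11: 11^29 ≡ 117; 11^2 ≡ 3 — none is 1, so 11 is a primitive root.
The smallest primitive root modulo 118 is 11.

11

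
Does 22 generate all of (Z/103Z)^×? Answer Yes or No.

φ(103) = 103 − 1 = 102 = 2 · 3 · 17.
22 is a primitive root mod 103 iff 22^(φ(103)/q) ≢ 1 for every prime q | φ(103), i.e. q ∈ {2, 3, 17}.
22^51 ≡ 102 (mod 103)  [q = 2: ≢ 1 ✓]
22^34 ≡ 1 (mod 103)  [q = 3: ≡ 1 ✗]
22^6 ≡ 79 (mod 103)  [q = 17: ≢ 1 ✓]
Since 22^34 ≡ 1, the order of 22 divides 34 < 102, so 22 is not a primitive root.

No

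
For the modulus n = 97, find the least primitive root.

5

φ(97) = 97 − 1 = 96 = 2^5 · 3.
Test candidates g = 2, 3, … against the prime factors q ∈ {2, 3} of φ(97): g is a generator iff g^(96/q) ≢ 1 for every such q.
g = 2: 2^48 ≡ 1 — hits 1, so not a primitive root.
g = 3: 3^48 ≡ 1 — hits 1, so not a primitive root.
g = 4: 4^48 ≡ 1 — hits 1, so not a primitive root.
g = 5: 5^48 ≡ 96; 5^32 ≡ 35 — none is 1, so 5 is a primitive root.
Hence the least primitive root of 97 is 5.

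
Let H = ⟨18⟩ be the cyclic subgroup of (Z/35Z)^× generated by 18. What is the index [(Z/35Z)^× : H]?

ord(18) | φ(35) = φ(5·7) = (5−1)·(7−1) = 4·6 = 24 = 2^3 · 3.
Divisors of 24: 1, 2, 3, 4, 6, 8, 12, 24.
Evaluate successive powers at the divisors of 24:
18^1 ≡ 18 (mod 35)
18^2 ≡ 9 (mod 35)
18^3 ≡ 22 (mod 35)
18^4 ≡ 11 (mod 35)
18^6 ≡ 29 (mod 35)
18^8 ≡ 16 (mod 35)
18^12 ≡ 1 (mod 35) ✓
The order of 18 is 12, so the subgroup it generates has 12 elements.
Index = |(Z/35Z)^×| / |⟨18⟩| = 24 / 12 = 2.

2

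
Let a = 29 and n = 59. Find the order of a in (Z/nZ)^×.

29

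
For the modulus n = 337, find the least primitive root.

φ(337) = 337 − 1 = 336 = 2^4 · 3 · 7.
Test candidates g = 2, 3, … against the prime factors q ∈ {2, 3, 7} of φ(337): g is a generator iff g^(336/q) ≢ 1 for every such q.
g = 2: 2^168 ≡ 1 — hits 1, so not a primitive root.
g = 3: 3^168 ≡ 1 — hits 1, so not a primitive root.
g = 4: 4^168 ≡ 1 — hits 1, so not a primitive root.
g = 5: 5^168 ≡ 336; 5^112 ≡ 1 — hits 1, so not a primitive root.
g = 6: 6^168 ≡ 1 — hits 1, so not a primitive root.
g = 7: 7^168 ≡ 1 — hits 1, so not a primitive root.
g = 8: 8^168 ≡ 1 — hits 1, so not a primitive root.
g = 9: 9^168 ≡ 1 — hits 1, so not a primitive root.
g = 10: 10^168 ≡ 336; 10^112 ≡ 128; 10^48 ≡ 175 — none is 1, so 10 is a primitive root.
The smallest primitive root modulo 337 is 10.

10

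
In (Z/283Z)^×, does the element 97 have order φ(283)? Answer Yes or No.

No

φ(283) = 283 − 1 = 282 = 2 · 3 · 47.
97 is a primitive root mod 283 iff 97^(φ(283)/q) ≢ 1 for every prime q | φ(283), i.e. q ∈ {2, 3, 47}.
97^141 ≡ 1 (mod 283)  [q = 2: ≡ 1 ✗]
97^94 ≡ 44 (mod 283)  [q = 3: ≢ 1 ✓]
97^6 ≡ 4 (mod 283)  [q = 47: ≢ 1 ✓]
The check at q = 2 fails, so 97 generates a proper subgroup.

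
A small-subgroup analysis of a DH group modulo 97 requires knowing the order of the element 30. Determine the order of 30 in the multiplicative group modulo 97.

32

By Lagrange's theorem, ord_97(30) divides φ(97) = 97 − 1 = 96 = 2^5 · 3.
Divisors of 96: 1, 2, 3, 4, 6, 8, 12, 16, 24, 32, 48, 96.
Check 30^d mod 97 for each divisor in increasing order:
30^1 ≡ 30 (mod 97)
30^2 ≡ 27 (mod 97)
30^3 ≡ 34 (mod 97)
30^4 ≡ 50 (mod 97)
30^6 ≡ 89 (mod 97)
30^8 ≡ 75 (mod 97)
30^12 ≡ 64 (mod 97)
30^16 ≡ 96 (mod 97)
30^24 ≡ 22 (mod 97)
30^32 ≡ 1 (mod 97) ✓
Therefore the multiplicative order of 30 modulo 97 is 32.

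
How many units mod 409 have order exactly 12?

4

φ(409) = 409 − 1 = 408 = 2^3 · 3 · 17.
Since (Z/409Z)^× is cyclic of order 408, the number of elements of order d is φ(d) when d | 408 and 0 otherwise.
12 = 2^2 · 3 divides 408, and φ(12) = 4.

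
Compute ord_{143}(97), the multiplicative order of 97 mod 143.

60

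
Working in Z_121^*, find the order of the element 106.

110

By Lagrange's theorem, ord_121(106) divides φ(121) = φ(11^2) = 11·(11−1) = 110 = 2 · 5 · 11.
Divisors of 110: 1, 2, 5, 10, 11, 22, 55, 110.
Evaluate successive powers at the divisors of 110:
106^1 ≡ 106
106^2 ≡ 104
106^5 ≡ 21
106^10 ≡ 78
106^11 ≡ 40
106^22 ≡ 27
106^55 ≡ 120
106^110 ≡ 1
Hence ord(106) = 110.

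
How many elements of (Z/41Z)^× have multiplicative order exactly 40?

16

φ(41) = 41 − 1 = 40 = 2^3 · 5.
Since (Z/41Z)^× is cyclic of order 40, the number of elements of order d is φ(d) when d | 40 and 0 otherwise.
40 = 2^3 · 5 divides 40, and φ(40) = 16.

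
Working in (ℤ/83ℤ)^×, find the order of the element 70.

The order of 70 must divide φ(83) = 83 − 1 = 82 = 2 · 41.
Divisors of 82: 1, 2, 41, 82.
Compute 70^d (mod 83) for the divisors d until we hit 1:
70^1 ≡ 70 (mod 83)
70^2 ≡ 3 (mod 83)
70^41 ≡ 1 (mod 83) ✓
So ord_83(70) = 41.

41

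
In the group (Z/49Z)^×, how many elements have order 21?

12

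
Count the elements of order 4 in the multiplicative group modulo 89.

φ(89) = 89 − 1 = 88 = 2^3 · 11.
In a cyclic group of order 88, there are φ(d) elements of order d for each divisor d of 88, and zero for non-divisors.
4 = 2^2 divides 88, and φ(4) = 2.

2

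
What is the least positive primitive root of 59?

φ(59) = 59 − 1 = 58 = 2 · 29.
Test candidates g = 2, 3, … against the prime factors q ∈ {2, 29} of φ(59): g is a generator iff g^(58/q) ≢ 1 for every such q.
g = 2: 2^29 ≡ 58; 2^2 ≡ 4 — none is 1, so 2 is a primitive root.
So 2 is the smallest generator of (Z/59Z)^×.

2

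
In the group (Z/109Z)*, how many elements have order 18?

6

φ(109) = 109 − 1 = 108 = 2^2 · 3^3.
(Z/109Z)^× is cyclic (|G| = 108); a cyclic group of order m has exactly φ(d) elements of each order d | m, and none otherwise.
18 = 2 · 3^2 divides 108, and φ(18) = 6.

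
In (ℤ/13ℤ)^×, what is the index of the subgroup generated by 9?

4

ord(9) | φ(13) = 13 − 1 = 12 = 2^2 · 3.
Divisors of 12: 1, 2, 3, 4, 6, 12.
Evaluate successive powers at the divisors of 12:
9^1 ≡ 9 (mod 13)
9^2 ≡ 3 (mod 13)
9^3 ≡ 1 (mod 13) ✓
So ord_13(9) = 3, hence |⟨9⟩| = 3.
Index = |(Z/13Z)^×| / |⟨9⟩| = 12 / 3 = 4.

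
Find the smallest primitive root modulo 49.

3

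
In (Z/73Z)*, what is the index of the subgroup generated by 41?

4

The order of 41 must divide φ(73) = 73 − 1 = 72 = 2^3 · 3^2.
Divisors of 72: 1, 2, 3, 4, 6, 8, 9, 12, 18, 24, 36, 72.
Test each divisor d:
41^1 ≡ 41 (mod 73)
41^2 ≡ 2 (mod 73)
41^3 ≡ 9 (mod 73)
41^4 ≡ 4 (mod 73)
41^6 ≡ 8 (mod 73)
41^8 ≡ 16 (mod 73)
41^9 ≡ 72 (mod 73)
41^12 ≡ 64 (mod 73)
41^18 ≡ 1 (mod 73) ✓
Thus |⟨41⟩| = ord(41) = 18.
[(Z/73Z)^× : ⟨41⟩] = 72/18 = 4.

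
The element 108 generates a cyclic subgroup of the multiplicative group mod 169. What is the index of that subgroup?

2

By Lagrange's theorem, ord_169(108) divides φ(169) = φ(13^2) = 13·(13−1) = 156 = 2^2 · 3 · 13.
Divisors of 156: 1, 2, 3, 4, 6, 12, 13, 26, 39, 52, 78, 156.
Test each divisor d:
108^1 ≡ 108
108^2 ≡ 3
108^3 ≡ 155
108^4 ≡ 9
108^6 ≡ 27
108^12 ≡ 53
108^13 ≡ 147
108^26 ≡ 146
108^39 ≡ 168
108^52 ≡ 22
108^78 ≡ 1
Thus |⟨108⟩| = ord(108) = 78.
The index is φ(169) / ord(108) = 156 / 78 = 2.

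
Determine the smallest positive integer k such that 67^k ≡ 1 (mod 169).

By Lagrange's theorem, ord_169(67) divides φ(169) = φ(13^2) = 13·(13−1) = 156 = 2^2 · 3 · 13.
Divisors of 156: 1, 2, 3, 4, 6, 12, 13, 26, 39, 52, 78, 156.
Compute 67^d (mod 169) for the divisors d until we hit 1:
67^1 ≡ 67 (mod 169)
67^2 ≡ 95 (mod 169)
67^3 ≡ 112 (mod 169)
67^4 ≡ 68 (mod 169)
67^6 ≡ 38 (mod 169)
67^12 ≡ 92 (mod 169)
67^13 ≡ 80 (mod 169)
67^26 ≡ 147 (mod 169)
67^39 ≡ 99 (mod 169)
67^52 ≡ 146 (mod 169)
67^78 ≡ 168 (mod 169)
67^156 ≡ 1 (mod 169) ✓
So ord_169(67) = 156.

156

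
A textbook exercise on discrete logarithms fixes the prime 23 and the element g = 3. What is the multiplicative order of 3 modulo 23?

Since 3 ∈ (Z/23Z)^×, its order divides φ(23) = 23 − 1 = 22 = 2 · 11.
Divisors of 22: 1, 2, 11, 22.
Test each divisor d:
3^1 ≡ 3 (mod 23)
3^2 ≡ 9 (mod 23)
3^11 ≡ 1 (mod 23) ✓
Hence ord(3) = 11.

11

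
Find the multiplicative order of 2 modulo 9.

6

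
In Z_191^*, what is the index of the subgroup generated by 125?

10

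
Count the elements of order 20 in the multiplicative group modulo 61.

φ(61) = 61 − 1 = 60 = 2^2 · 3 · 5.
(Z/61Z)^× is cyclic (|G| = 60); a cyclic group of order m has exactly φ(d) elements of each order d | m, and none otherwise.
20 = 2^2 · 5 divides 60, and φ(20) = 8.

8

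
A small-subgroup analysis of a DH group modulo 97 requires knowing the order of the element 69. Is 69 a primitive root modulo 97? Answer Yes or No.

No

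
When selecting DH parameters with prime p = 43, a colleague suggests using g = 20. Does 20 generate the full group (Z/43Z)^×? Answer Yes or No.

φ(43) = 43 − 1 = 42 = 2 · 3 · 7.
An element g generates (Z/43Z)^× iff g^(42/q) ≢ 1 (mod 43) for each prime q ∈ {2, 3, 7}.
20^21 ≡ 42 (mod 43)  [q = 2: ≢ 1 ✓]
20^14 ≡ 36 (mod 43)  [q = 3: ≢ 1 ✓]
20^6 ≡ 4 (mod 43)  [q = 7: ≢ 1 ✓]
All checks pass, so 20 has order 42 and is a primitive root modulo 43.

Yes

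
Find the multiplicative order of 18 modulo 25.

The order of 18 must divide φ(25) = φ(5^2) = 5·(5−1) = 20 = 2^2 · 5.
Divisors of 20: 1, 2, 4, 5, 10, 20.
Evaluate successive powers at the divisors of 20:
18^1 ≡ 18 (mod 25)
18^2 ≡ 24 (mod 25)
18^4 ≡ 1 (mod 25) ✓
Hence ord(18) = 4.

4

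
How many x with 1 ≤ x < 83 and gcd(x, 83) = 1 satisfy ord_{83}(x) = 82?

40

φ(83) = 83 − 1 = 82 = 2 · 41.
(Z/83Z)^× is cyclic (|G| = 82); a cyclic group of order m has exactly φ(d) elements of each order d | m, and none otherwise.
82 = 2 · 41 divides 82, and φ(82) = 40.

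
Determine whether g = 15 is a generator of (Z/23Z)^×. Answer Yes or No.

Yes

φ(23) = 23 − 1 = 22 = 2 · 11.
An element g generates (Z/23Z)^× iff g^(22/q) ≢ 1 (mod 23) for each prime q ∈ {2, 11}.
15^11 ≡ 22 (mod 23)  [q = 2: ≢ 1 ✓]
15^2 ≡ 18 (mod 23)  [q = 11: ≢ 1 ✓]
None equal 1, so ord_23(15) = 22: 15 is a primitive root.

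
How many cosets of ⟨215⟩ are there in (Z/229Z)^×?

By Lagrange's theorem, ord_229(215) divides φ(229) = 229 − 1 = 228 = 2^2 · 3 · 19.
Divisors of 228: 1, 2, 3, 4, 6, 12, 19, 38, 57, 76, 114, 228.
Test each divisor d:
215^1 ≡ 215
215^2 ≡ 196
215^3 ≡ 4
215^4 ≡ 173
215^6 ≡ 16
215^12 ≡ 27
215^19 ≡ 135
215^38 ≡ 134
215^57 ≡ 228
215^76 ≡ 94
215^114 ≡ 1
Thus |⟨215⟩| = ord(215) = 114.
[(Z/229Z)^× : ⟨215⟩] = 228/114 = 2.

2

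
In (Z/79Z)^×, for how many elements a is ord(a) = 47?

0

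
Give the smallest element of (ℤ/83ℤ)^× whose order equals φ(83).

2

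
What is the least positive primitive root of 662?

φ(662) = φ(2)·φ(331) = 1·330 = 330 = 2 · 3 · 5 · 11.
g is a primitive root iff g^(330/q) ≢ 1 (mod 662) for each prime q ∈ {2, 3, 5, 11}.
g = 2: gcd(2, 662) = 2 > 1, not a unit — skip.
g = 3: 3^165 ≡ 661; 3^110 ≡ 299; 3^66 ≡ 395; 3^30 ≡ 601 — none is 1, so 3 is a primitive root.
The smallest primitive root modulo 662 is 3.

3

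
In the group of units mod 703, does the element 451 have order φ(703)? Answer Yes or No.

No

703 = 19 · 37 is a product of two distinct odd primes, so (Z/703Z)^× ≅ (Z/19Z)^× × (Z/37Z)^× is not cyclic.
No primitive root modulo 703 exists; in particular 451 is not one.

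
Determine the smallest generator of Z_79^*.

3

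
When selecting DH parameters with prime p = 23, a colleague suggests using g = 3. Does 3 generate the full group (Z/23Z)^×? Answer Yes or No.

No

φ(23) = 23 − 1 = 22 = 2 · 11.
It suffices to check that the order of 3 is not a proper divisor of 22: compute 3^(22/q) for q ∈ {2, 11}.
3^11 ≡ 1 (mod 23)  [q = 2: ≡ 1 ✗]
3^2 ≡ 9 (mod 23)  [q = 11: ≢ 1 ✓]
The check at q = 2 fails, so 3 generates a proper subgroup.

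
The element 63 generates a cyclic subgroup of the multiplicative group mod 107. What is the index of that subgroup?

1

ord(63) | φ(107) = 107 − 1 = 106 = 2 · 53.
Divisors of 106: 1, 2, 53, 106.
Check 63^d mod 107 for each divisor in increasing order:
63^1 ≡ 63 (mod 107)
63^2 ≡ 10 (mod 107)
63^53 ≡ 106 (mod 107)
63^106 ≡ 1 (mod 107) ✓
The order of 63 is 106, so the subgroup it generates has 106 elements.
[(Z/107Z)^× : ⟨63⟩] = 106/106 = 1.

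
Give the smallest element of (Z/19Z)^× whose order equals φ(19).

2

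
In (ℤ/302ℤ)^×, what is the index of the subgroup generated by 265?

1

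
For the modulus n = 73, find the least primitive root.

5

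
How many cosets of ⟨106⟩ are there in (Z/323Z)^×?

24

Since 106 ∈ (Z/323Z)^×, its order divides φ(323) = φ(17·19) = (17−1)·(19−1) = 16·18 = 288 = 2^5 · 3^2.
Divisors of 288: 1, 2, 3, 4, 6, 8, 9, 12, 16, 18, 24, 32, 36, 48, 72, 96, 144, 288.
Compute 106^d (mod 323) for the divisors d until we hit 1:
106^1 ≡ 106 (mod 323)
106^2 ≡ 254 (mod 323)
106^3 ≡ 115 (mod 323)
106^4 ≡ 239 (mod 323)
106^6 ≡ 305 (mod 323)
106^8 ≡ 273 (mod 323)
106^9 ≡ 191 (mod 323)
106^12 ≡ 1 (mod 323) ✓
The order of 106 is 12, so the subgroup it generates has 12 elements.
[(Z/323Z)^× : ⟨106⟩] = 288/12 = 24.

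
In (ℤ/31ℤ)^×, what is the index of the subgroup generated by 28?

The order of 28 must divide φ(31) = 31 − 1 = 30 = 2 · 3 · 5.
Divisors of 30: 1, 2, 3, 5, 6, 10, 15, 30.
Test each divisor d:
28^1 ≡ 28 (mod 31)
28^2 ≡ 9 (mod 31)
28^3 ≡ 4 (mod 31)
28^5 ≡ 5 (mod 31)
28^6 ≡ 16 (mod 31)
28^10 ≡ 25 (mod 31)
28^15 ≡ 1 (mod 31) ✓
Thus |⟨28⟩| = ord(28) = 15.
Index = |(Z/31Z)^×| / |⟨28⟩| = 30 / 15 = 2.

2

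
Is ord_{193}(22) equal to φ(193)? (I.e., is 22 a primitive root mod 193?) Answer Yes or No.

Yes

φ(193) = 193 − 1 = 192 = 2^6 · 3.
It suffices to check that the order of 22 is not a proper divisor of 192: compute 22^(192/q) for q ∈ {2, 3}.
22^96 ≡ 192 (mod 193)  [q = 2: ≢ 1 ✓]
22^64 ≡ 84 (mod 193)  [q = 3: ≢ 1 ✓]
All checks pass, so 22 has order 192 and is a primitive root modulo 193.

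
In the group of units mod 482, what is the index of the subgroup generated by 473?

4

Since 473 ∈ (Z/482Z)^×, its order divides φ(482) = φ(2)·φ(241) = 1·240 = 240 = 2^4 · 3 · 5.
Divisors of 240: 1, 2, 3, 4, 5, 6, 8, 10, 12, 15, 16, 20, 24, 30, 40, 48, 60, 80, 120, 240.
Evaluate successive powers at the divisors of 240:
473^1 ≡ 473 (mod 482)
473^2 ≡ 81 (mod 482)
473^3 ≡ 235 (mod 482)
473^4 ≡ 295 (mod 482)
473^5 ≡ 237 (mod 482)
473^6 ≡ 277 (mod 482)
473^8 ≡ 265 (mod 482)
473^10 ≡ 257 (mod 482)
473^12 ≡ 91 (mod 482)
473^15 ≡ 177 (mod 482)
473^16 ≡ 335 (mod 482)
473^20 ≡ 15 (mod 482)
473^24 ≡ 87 (mod 482)
473^30 ≡ 481 (mod 482)
473^40 ≡ 225 (mod 482)
473^48 ≡ 339 (mod 482)
473^60 ≡ 1 (mod 482) ✓
Thus |⟨473⟩| = ord(473) = 60.
Index = |(Z/482Z)^×| / |⟨473⟩| = 240 / 60 = 4.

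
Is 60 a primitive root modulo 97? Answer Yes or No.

Yes

φ(97) = 97 − 1 = 96 = 2^5 · 3.
An element g generates (Z/97Z)^× iff g^(96/q) ≢ 1 (mod 97) for each prime q ∈ {2, 3}.
60^48 ≡ 96 (mod 97)  [q = 2: ≢ 1 ✓]
60^32 ≡ 35 (mod 97)  [q = 3: ≢ 1 ✓]
Every test exponent gives a nontrivial residue, hence 60 generates the full group.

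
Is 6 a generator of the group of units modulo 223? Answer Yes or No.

Yes

φ(223) = 223 − 1 = 222 = 2 · 3 · 37.
It suffices to check that the order of 6 is not a proper divisor of 222: compute 6^(222/q) for q ∈ {2, 3, 37}.
6^111 ≡ 222 (mod 223)  [q = 2: ≢ 1 ✓]
6^74 ≡ 183 (mod 223)  [q = 3: ≢ 1 ✓]
6^6 ≡ 49 (mod 223)  [q = 37: ≢ 1 ✓]
Every test exponent gives a nontrivial residue, hence 6 generates the full group.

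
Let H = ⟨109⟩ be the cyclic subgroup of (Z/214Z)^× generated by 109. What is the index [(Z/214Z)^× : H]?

ord(109) | φ(214) = φ(2)·φ(107) = 1·106 = 106 = 2 · 53.
Divisors of 106: 1, 2, 53, 106.
Evaluate successive powers at the divisors of 106:
109^1 ≡ 109
109^2 ≡ 111
109^53 ≡ 213
109^106 ≡ 1
Thus |⟨109⟩| = ord(109) = 106.
The index is φ(214) / ord(109) = 106 / 106 = 1.

1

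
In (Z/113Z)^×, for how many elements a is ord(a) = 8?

4

φ(113) = 113 − 1 = 112 = 2^4 · 7.
In a cyclic group of order 112, there are φ(d) elements of order d for each divisor d of 112, and zero for non-divisors.
8 = 2^3 divides 112, and φ(8) = 4.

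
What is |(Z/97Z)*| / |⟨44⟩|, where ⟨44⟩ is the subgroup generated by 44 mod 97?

2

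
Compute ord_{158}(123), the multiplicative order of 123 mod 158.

39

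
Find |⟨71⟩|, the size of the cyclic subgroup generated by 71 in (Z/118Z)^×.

29

Since 71 ∈ (Z/118Z)^×, its order divides φ(118) = φ(2)·φ(59) = 1·58 = 58 = 2 · 29.
Divisors of 58: 1, 2, 29, 58.
Test each divisor d:
71^1 ≡ 71 (mod 118)
71^2 ≡ 85 (mod 118)
71^29 ≡ 1 (mod 118) ✓
Therefore the multiplicative order of 71 modulo 118 is 29.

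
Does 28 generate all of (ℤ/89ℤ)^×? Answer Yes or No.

Yes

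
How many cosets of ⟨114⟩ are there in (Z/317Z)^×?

By Lagrange's theorem, ord_317(114) divides φ(317) = 317 − 1 = 316 = 2^2 · 79.
Divisors of 316: 1, 2, 4, 79, 158, 316.
Check 114^d mod 317 for each divisor in increasing order:
114^1 ≡ 114 (mod 317)
114^2 ≡ 316 (mod 317)
114^4 ≡ 1 (mod 317) ✓
The order of 114 is 4, so the subgroup it generates has 4 elements.
[(Z/317Z)^× : ⟨114⟩] = 316/4 = 79.

79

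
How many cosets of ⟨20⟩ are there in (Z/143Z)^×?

2

Since 20 ∈ (Z/143Z)^×, its order divides φ(143) = φ(11·13) = (11−1)·(13−1) = 10·12 = 120 = 2^3 · 3 · 5.
Divisors of 120: 1, 2, 3, 4, 5, 6, 8, 10, 12, 15, 20, 24, 30, 40, 60, 120.
Compute 20^d (mod 143) for the divisors d until we hit 1:
20^1 ≡ 20
20^2 ≡ 114
20^3 ≡ 135
20^4 ≡ 126
20^5 ≡ 89
20^6 ≡ 64
20^8 ≡ 3
20^10 ≡ 56
20^12 ≡ 92
20^15 ≡ 122
20^20 ≡ 133
20^24 ≡ 27
20^30 ≡ 12
20^40 ≡ 100
20^60 ≡ 1
The order of 20 is 60, so the subgroup it generates has 60 elements.
Index = |(Z/143Z)^×| / |⟨20⟩| = 120 / 60 = 2.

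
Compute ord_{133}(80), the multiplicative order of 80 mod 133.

The order of 80 must divide φ(133) = φ(7·19) = (7−1)·(19−1) = 6·18 = 108 = 2^2 · 3^3.
Divisors of 108: 1, 2, 3, 4, 6, 9, 12, 18, 27, 36, 54, 108.
Test each divisor d:
80^1 ≡ 80
80^2 ≡ 16
80^3 ≡ 83
80^4 ≡ 123
80^6 ≡ 106
80^9 ≡ 20
80^12 ≡ 64
80^18 ≡ 1
The smallest such exponent is 18, so the order of 80 is 18.

18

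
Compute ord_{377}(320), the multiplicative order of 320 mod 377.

4

Since 320 ∈ (Z/377Z)^×, its order divides φ(377) = φ(13·29) = (13−1)·(29−1) = 12·28 = 336 = 2^4 · 3 · 7.
Divisors of 336: 1, 2, 3, 4, 6, 7, 8, 12, 14, 16, 21, 24, 28, 42, 48, 56, 84, 112, 168, 336.
Evaluate successive powers at the divisors of 336:
320^1 ≡ 320
320^2 ≡ 233
320^3 ≡ 291
320^4 ≡ 1
Therefore the multiplicative order of 320 modulo 377 is 4.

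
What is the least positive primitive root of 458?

7

φ(458) = φ(2)·φ(229) = 1·228 = 228 = 2^2 · 3 · 19.
g is a primitive root iff g^(228/q) ≢ 1 (mod 458) for each prime q ∈ {2, 3, 19}.
g = 2: gcd(2, 458) = 2 > 1, not a unit — skip.
g = 3: 3^114 ≡ 1 — hits 1, so not a primitive root.
g = 4: gcd(4, 458) = 2 > 1, not a unit — skip.
g = 5: 5^114 ≡ 1 — hits 1, so not a primitive root.
g = 6: gcd(6, 458) = 2 > 1, not a unit — skip.
g = 7: 7^114 ≡ 457; 7^76 ≡ 323; 7^12 ≡ 43 — none is 1, so 7 is a primitive root.
So 7 is the smallest generator of (Z/458Z)^×.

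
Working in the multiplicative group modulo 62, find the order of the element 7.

The order of 7 must divide φ(62) = φ(2)·φ(31) = 1·30 = 30 = 2 · 3 · 5.
Divisors of 30: 1, 2, 3, 5, 6, 10, 15, 30.
Evaluate successive powers at the divisors of 30:
7^1 ≡ 7 (mod 62)
7^2 ≡ 49 (mod 62)
7^3 ≡ 33 (mod 62)
7^5 ≡ 5 (mod 62)
7^6 ≡ 35 (mod 62)
7^10 ≡ 25 (mod 62)
7^15 ≡ 1 (mod 62) ✓
Therefore the multiplicative order of 7 modulo 62 is 15.

15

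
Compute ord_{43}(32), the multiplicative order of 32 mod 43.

The order of 32 must divide φ(43) = 43 − 1 = 42 = 2 · 3 · 7.
Divisors of 42: 1, 2, 3, 6, 7, 14, 21, 42.
Check 32^d mod 43 for each divisor in increasing order:
32^1 ≡ 32
32^2 ≡ 35
32^3 ≡ 2
32^6 ≡ 4
32^7 ≡ 42
32^14 ≡ 1
The smallest such exponent is 14, so the order of 32 is 14.

14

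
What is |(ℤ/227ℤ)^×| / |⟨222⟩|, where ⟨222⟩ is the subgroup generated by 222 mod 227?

2

By Lagrange's theorem, ord_227(222) divides φ(227) = 227 − 1 = 226 = 2 · 113.
Divisors of 226: 1, 2, 113, 226.
Check 222^d mod 227 for each divisor in increasing order:
222^1 ≡ 222 (mod 227)
222^2 ≡ 25 (mod 227)
222^113 ≡ 1 (mod 227) ✓
The order of 222 is 113, so the subgroup it generates has 113 elements.
[(Z/227Z)^× : ⟨222⟩] = 226/113 = 2.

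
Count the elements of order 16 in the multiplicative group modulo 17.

φ(17) = 17 − 1 = 16 = 2^4.
In a cyclic group of order 16, there are φ(d) elements of order d for each divisor d of 16, and zero for non-divisors.
16 = 2^4 divides 16, and φ(16) = 8.

8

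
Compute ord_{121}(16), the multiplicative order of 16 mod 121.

55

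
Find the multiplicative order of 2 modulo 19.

18

The order of 2 must divide φ(19) = 19 − 1 = 18 = 2 · 3^2.
Divisors of 18: 1, 2, 3, 6, 9, 18.
Compute 2^d (mod 19) for the divisors d until we hit 1:
2^1 ≡ 2 (mod 19)
2^2 ≡ 4 (mod 19)
2^3 ≡ 8 (mod 19)
2^6 ≡ 7 (mod 19)
2^9 ≡ 18 (mod 19)
2^18 ≡ 1 (mod 19) ✓
So ord_19(2) = 18.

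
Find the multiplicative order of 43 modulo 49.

The order of 43 must divide φ(49) = φ(7^2) = 7·(7−1) = 42 = 2 · 3 · 7.
Divisors of 42: 1, 2, 3, 6, 7, 14, 21, 42.
Compute 43^d (mod 49) for the divisors d until we hit 1:
43^1 ≡ 43
43^2 ≡ 36
43^3 ≡ 29
43^6 ≡ 8
43^7 ≡ 1
So ord_49(43) = 7.

7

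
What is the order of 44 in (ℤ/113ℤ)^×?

8

The order of 44 must divide φ(113) = 113 − 1 = 112 = 2^4 · 7.
Divisors of 112: 1, 2, 4, 7, 8, 14, 16, 28, 56, 112.
Evaluate successive powers at the divisors of 112:
44^1 ≡ 44
44^2 ≡ 15
44^4 ≡ 112
44^7 ≡ 18
44^8 ≡ 1
The smallest such exponent is 8, so the order of 44 is 8.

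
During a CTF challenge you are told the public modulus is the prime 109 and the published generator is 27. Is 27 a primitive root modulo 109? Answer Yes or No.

No

φ(109) = 109 − 1 = 108 = 2^2 · 3^3.
It suffices to check that the order of 27 is not a proper divisor of 108: compute 27^(108/q) for q ∈ {2, 3}.
27^54 ≡ 1 (mod 109)  [q = 2: ≡ 1 ✗]
27^36 ≡ 1 (mod 109)  [q = 3: ≡ 1 ✗]
Since 27^54 ≡ 1, the order of 27 divides 54 < 108, so 27 is not a primitive root.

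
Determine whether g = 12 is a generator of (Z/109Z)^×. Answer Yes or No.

No

φ(109) = 109 − 1 = 108 = 2^2 · 3^3.
12 is a primitive root mod 109 iff 12^(φ(109)/q) ≢ 1 for every prime q | φ(109), i.e. q ∈ {2, 3}.
12^54 ≡ 1 (mod 109)  [q = 2: ≡ 1 ✗]
12^36 ≡ 63 (mod 109)  [q = 3: ≢ 1 ✓]
12^54 ≡ 1 shows ord(12) | 54, strictly less than φ(109); not a primitive root.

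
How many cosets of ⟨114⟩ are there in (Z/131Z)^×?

2

The order of 114 must divide φ(131) = 131 − 1 = 130 = 2 · 5 · 13.
Divisors of 130: 1, 2, 5, 10, 13, 26, 65, 130.
Evaluate successive powers at the divisors of 130:
114^1 ≡ 114 (mod 131)
114^2 ≡ 27 (mod 131)
114^5 ≡ 52 (mod 131)
114^10 ≡ 84 (mod 131)
114^13 ≡ 89 (mod 131)
114^26 ≡ 61 (mod 131)
114^65 ≡ 1 (mod 131) ✓
Thus |⟨114⟩| = ord(114) = 65.
Index = |(Z/131Z)^×| / |⟨114⟩| = 130 / 65 = 2.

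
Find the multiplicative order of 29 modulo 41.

40

The order of 29 must divide φ(41) = 41 − 1 = 40 = 2^3 · 5.
Divisors of 40: 1, 2, 4, 5, 8, 10, 20, 40.
Compute 29^d (mod 41) for the divisors d until we hit 1:
29^1 ≡ 29
29^2 ≡ 21
29^4 ≡ 31
29^5 ≡ 38
29^8 ≡ 18
29^10 ≡ 9
29^20 ≡ 40
29^40 ≡ 1
Therefore the multiplicative order of 29 modulo 41 is 40.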